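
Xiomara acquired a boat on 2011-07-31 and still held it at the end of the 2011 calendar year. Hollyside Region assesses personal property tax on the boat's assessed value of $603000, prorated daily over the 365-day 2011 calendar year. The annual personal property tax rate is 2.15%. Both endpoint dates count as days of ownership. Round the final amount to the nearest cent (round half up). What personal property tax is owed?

Days held (2011-07-31 to 2011-12-31): 154 out of 365
Tax = $603000 × 2.15% × 154/365 = $5469.9534

$5469.95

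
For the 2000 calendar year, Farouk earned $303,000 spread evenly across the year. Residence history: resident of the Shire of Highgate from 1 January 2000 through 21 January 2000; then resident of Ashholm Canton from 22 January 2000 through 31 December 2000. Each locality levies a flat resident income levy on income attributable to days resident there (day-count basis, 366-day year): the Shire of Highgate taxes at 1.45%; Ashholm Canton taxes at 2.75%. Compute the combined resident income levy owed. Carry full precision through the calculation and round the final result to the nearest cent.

$8,106.49

The Shire of Highgate, 1 January – 21 January 2000: 21 days → $303,000 × 1.45% × 21/366 = $252.0861
Ashholm Canton, 22 January – 31 December 2000: 345 days → $303,000 × 2.75% × 345/366 = $7,854.4057
Total = $8,106.4918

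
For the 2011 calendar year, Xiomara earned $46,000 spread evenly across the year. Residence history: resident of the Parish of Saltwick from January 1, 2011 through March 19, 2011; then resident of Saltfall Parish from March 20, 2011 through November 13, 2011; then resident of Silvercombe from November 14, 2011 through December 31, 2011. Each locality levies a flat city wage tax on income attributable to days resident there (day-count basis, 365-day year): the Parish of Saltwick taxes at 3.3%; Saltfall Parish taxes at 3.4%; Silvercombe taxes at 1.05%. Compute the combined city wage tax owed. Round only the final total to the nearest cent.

$1,412.01

The Parish of Saltwick, January 1 – March 19, 2011: 78 days → $46,000 × 3.3% × 78/365 = $324.3945
Saltfall Parish, March 20 – November 13, 2011: 239 days → $46,000 × 3.4% × 239/365 = $1,024.0986
Silvercombe, November 14 – December 31, 2011: 48 days → $46,000 × 1.05% × 48/365 = $63.5178
Total = $1,412.0110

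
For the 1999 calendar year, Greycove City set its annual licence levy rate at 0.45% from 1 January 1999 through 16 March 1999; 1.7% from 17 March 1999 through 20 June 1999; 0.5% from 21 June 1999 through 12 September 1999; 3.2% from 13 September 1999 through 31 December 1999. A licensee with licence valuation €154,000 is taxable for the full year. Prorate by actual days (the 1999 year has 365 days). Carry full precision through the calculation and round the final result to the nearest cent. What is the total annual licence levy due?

€2,493.32

1 January – 16 March 1999: 75 days at 0.45% → €154,000 × 0.45% × 75/365 = €142.3973
17 March – 20 June 1999: 96 days at 1.7% → €154,000 × 1.7% × 96/365 = €688.5699
21 June – 12 September 1999: 84 days at 0.5% → €154,000 × 0.5% × 84/365 = €177.2055
13 September – 31 December 1999: 110 days at 3.2% → €154,000 × 3.2% × 110/365 = €1,485.1507
Total = €2,493.3233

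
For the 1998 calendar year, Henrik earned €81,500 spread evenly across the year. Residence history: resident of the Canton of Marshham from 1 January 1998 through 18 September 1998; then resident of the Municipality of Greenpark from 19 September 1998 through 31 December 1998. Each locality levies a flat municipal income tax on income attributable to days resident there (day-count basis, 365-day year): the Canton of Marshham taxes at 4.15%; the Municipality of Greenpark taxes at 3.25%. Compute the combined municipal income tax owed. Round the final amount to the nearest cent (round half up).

The Canton of Marshham, 1 January – 18 September 1998: 261 days → €81,500 × 4.15% × 261/365 = €2,418.5404
The Municipality of Greenpark, 19 September – 31 December 1998: 104 days → €81,500 × 3.25% × 104/365 = €754.7123
Total = €3,173.2527

€3,173.25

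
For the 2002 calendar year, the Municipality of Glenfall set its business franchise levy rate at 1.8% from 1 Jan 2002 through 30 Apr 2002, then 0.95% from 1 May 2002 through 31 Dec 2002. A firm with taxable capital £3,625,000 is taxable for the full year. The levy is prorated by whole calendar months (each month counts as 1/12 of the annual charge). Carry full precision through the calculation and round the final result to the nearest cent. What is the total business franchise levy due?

£44,708.33

1 Jan – 30 Apr 2002: 4 months at 1.8% → £3,625,000 × 1.8% × 4/12 = £21,750.0000
1 May – 31 Dec 2002: 8 months at 0.95% → £3,625,000 × 0.95% × 8/12 = £22,958.3333
Total = £44,708.3333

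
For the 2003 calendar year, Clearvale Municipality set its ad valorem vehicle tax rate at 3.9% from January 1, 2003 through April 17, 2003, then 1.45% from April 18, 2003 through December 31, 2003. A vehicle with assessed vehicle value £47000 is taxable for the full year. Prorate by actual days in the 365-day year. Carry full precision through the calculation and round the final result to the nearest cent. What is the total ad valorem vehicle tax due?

£1019.06

January 1 – April 17, 2003: 107 days at 3.9% → £47000 × 3.9% × 107/365 = £537.3452
April 18 – December 31, 2003: 258 days at 1.45% → £47000 × 1.45% × 258/365 = £481.7178
Total = £1019.0630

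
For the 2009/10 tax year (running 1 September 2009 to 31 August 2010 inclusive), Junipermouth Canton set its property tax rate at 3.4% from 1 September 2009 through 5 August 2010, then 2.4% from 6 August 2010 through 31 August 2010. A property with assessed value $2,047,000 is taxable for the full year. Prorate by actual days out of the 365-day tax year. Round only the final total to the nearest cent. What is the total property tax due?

$68,139.86

1 September 2009 – 5 August 2010: 339 days at 3.4% → $2,047,000 × 3.4% × 339/365 = $64,640.3342
6 August – 31 August 2010: 26 days at 2.4% → $2,047,000 × 2.4% × 26/365 = $3,499.5288
Total = $68,139.8630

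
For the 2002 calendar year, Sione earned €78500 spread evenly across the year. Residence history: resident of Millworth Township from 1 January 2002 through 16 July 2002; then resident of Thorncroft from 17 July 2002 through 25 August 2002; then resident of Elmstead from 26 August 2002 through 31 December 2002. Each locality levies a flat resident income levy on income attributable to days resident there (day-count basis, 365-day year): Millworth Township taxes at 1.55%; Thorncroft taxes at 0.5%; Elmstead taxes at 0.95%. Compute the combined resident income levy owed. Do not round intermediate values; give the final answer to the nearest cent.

€961.25

Millworth Township, 1 January – 16 July 2002: 197 days → €78500 × 1.55% × 197/365 = €656.7116
Thorncroft, 17 July – 25 August 2002: 40 days → €78500 × 0.5% × 40/365 = €43.0137
Elmstead, 26 August – 31 December 2002: 128 days → €78500 × 0.95% × 128/365 = €261.5233
Total = €961.2486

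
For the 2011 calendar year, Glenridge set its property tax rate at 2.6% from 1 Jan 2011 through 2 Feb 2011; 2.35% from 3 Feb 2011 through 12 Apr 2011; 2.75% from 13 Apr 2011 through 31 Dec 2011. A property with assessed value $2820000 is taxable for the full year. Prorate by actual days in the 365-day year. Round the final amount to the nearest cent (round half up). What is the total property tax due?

$75035.18

1 Jan – 2 Feb 2011: 33 days at 2.6% → $2820000 × 2.6% × 33/365 = $6628.9315
3 Feb – 12 Apr 2011: 69 days at 2.35% → $2820000 × 2.35% × 69/365 = $12527.7534
13 Apr – 31 Dec 2011: 263 days at 2.75% → $2820000 × 2.75% × 263/365 = $55878.4932
Total = $75035.1781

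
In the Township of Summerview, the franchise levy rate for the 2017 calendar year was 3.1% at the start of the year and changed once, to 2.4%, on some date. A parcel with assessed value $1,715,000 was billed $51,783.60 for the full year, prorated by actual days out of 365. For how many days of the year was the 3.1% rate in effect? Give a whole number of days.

Let d = days at the first rate; then 365 − d days at the second rate.
$1,715,000 × [3.1%·d + 2.4%·(365−d)] / 365 = $51,783.60
Solving gives d = 323, so the new rate took effect on November 20, 2017.

323 days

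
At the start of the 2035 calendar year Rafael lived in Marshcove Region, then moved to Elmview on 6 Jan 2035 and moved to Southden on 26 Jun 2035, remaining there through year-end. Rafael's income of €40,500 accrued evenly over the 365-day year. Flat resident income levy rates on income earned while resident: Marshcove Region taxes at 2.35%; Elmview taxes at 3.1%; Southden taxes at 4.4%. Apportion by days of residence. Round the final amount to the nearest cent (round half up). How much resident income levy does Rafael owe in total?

€1,523.97

Marshcove Region, 1 Jan – 5 Jan 2035: 5 days → €40,500 × 2.35% × 5/365 = €13.0377
Elmview, 6 Jan – 25 Jun 2035: 171 days → €40,500 × 3.1% × 171/365 = €588.1932
Southden, 26 Jun – 31 Dec 2035: 189 days → €40,500 × 4.4% × 189/365 = €922.7342
Total = €1,523.9651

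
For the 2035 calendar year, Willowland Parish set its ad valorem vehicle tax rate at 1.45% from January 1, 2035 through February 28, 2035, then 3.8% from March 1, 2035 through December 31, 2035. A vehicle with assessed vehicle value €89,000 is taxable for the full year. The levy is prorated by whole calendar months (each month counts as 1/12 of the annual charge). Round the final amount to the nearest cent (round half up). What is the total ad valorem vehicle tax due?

€3,033.42

January 1 – February 28, 2035: 2 months at 1.45% → €89,000 × 1.45% × 2/12 = €215.0833
March 1 – December 31, 2035: 10 months at 3.8% → €89,000 × 3.8% × 10/12 = €2,818.3333
Total = €3,033.4167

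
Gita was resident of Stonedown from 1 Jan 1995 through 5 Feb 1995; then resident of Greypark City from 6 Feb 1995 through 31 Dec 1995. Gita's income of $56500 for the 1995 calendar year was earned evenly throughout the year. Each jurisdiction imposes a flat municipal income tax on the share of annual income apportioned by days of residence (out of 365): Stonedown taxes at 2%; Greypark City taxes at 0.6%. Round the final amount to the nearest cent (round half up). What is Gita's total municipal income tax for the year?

Stonedown, 1 Jan – 5 Feb 1995: 36 days → $56500 × 2% × 36/365 = $111.4521
Greypark City, 6 Feb – 31 Dec 1995: 329 days → $56500 × 0.6% × 329/365 = $305.5644
Total = $417.0164

$417.02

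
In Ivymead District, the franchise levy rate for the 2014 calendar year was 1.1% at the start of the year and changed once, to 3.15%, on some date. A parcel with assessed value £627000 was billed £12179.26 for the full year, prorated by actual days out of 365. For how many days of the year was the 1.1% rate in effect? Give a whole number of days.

Let d = days at the first rate; then 365 − d days at the second rate.
£627000 × [1.1%·d + 3.15%·(365−d)] / 365 = £12179.26
Solving gives d = 215, so the new rate took effect on 4 August 2014.

215 days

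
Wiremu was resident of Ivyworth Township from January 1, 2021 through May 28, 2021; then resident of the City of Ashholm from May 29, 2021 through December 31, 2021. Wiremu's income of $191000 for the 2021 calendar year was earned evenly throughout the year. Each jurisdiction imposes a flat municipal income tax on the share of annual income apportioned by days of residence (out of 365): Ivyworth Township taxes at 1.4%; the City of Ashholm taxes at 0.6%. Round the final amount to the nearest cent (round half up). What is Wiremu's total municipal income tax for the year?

Ivyworth Township, January 1 – May 28, 2021: 148 days → $191000 × 1.4% × 148/365 = $1084.2521
The City of Ashholm, May 29 – December 31, 2021: 217 days → $191000 × 0.6% × 217/365 = $681.3205
Total = $1765.5726

$1765.57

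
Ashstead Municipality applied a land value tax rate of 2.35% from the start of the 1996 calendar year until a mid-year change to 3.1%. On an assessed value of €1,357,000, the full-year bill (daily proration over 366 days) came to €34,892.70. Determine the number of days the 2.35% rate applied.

258 days

Let d = days at the first rate; then 366 − d days at the second rate.
€1,357,000 × [2.35%·d + 3.1%·(366−d)] / 366 = €34,892.70
Solving gives d = 258, so the new rate took effect on 15 Sep 1996.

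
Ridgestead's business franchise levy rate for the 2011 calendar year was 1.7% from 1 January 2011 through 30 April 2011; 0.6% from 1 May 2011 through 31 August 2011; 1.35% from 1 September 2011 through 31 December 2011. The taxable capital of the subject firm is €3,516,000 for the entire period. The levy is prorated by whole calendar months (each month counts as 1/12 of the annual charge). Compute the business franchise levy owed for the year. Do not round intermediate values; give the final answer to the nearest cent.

€42,778.00

1 January – 30 April 2011: 4 months at 1.7% → €3,516,000 × 1.7% × 4/12 = €19,924.0000
1 May – 31 August 2011: 4 months at 0.6% → €3,516,000 × 0.6% × 4/12 = €7,032.0000
1 September – 31 December 2011: 4 months at 1.35% → €3,516,000 × 1.35% × 4/12 = €15,822.0000
Total = €42,778.0000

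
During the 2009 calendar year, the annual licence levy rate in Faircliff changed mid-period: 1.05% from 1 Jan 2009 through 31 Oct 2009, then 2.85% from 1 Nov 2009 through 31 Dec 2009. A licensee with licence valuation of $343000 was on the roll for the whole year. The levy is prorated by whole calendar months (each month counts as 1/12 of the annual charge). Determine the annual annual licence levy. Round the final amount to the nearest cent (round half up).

$4630.50

1 Jan – 31 Oct 2009: 10 months at 1.05% → $343000 × 1.05% × 10/12 = $3001.2500
1 Nov – 31 Dec 2009: 2 months at 2.85% → $343000 × 2.85% × 2/12 = $1629.2500
Total = $4630.5000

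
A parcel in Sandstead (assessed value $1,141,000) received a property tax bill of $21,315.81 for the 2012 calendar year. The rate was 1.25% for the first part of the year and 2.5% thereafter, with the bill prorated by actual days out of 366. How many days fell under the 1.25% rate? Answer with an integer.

Let d = days at the first rate; then 366 − d days at the second rate.
$1,141,000 × [1.25%·d + 2.5%·(366−d)] / 366 = $21,315.81
Solving gives d = 185, so the new rate took effect on July 4, 2012.

185 days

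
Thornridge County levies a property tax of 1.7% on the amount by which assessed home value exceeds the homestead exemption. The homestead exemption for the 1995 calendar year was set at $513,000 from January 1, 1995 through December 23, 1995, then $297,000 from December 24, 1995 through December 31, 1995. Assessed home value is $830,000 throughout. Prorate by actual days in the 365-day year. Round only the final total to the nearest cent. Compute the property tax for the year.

January 1 – December 23, 1995: 357 days, exemption $513,000 → ($830,000 − $513,000) × 1.7% × 357/365 = $5,270.8849
December 24 – December 31, 1995: 8 days, exemption $297,000 → ($830,000 − $297,000) × 1.7% × 8/365 = $198.5973
Total = $5,469.4822

$5,469.48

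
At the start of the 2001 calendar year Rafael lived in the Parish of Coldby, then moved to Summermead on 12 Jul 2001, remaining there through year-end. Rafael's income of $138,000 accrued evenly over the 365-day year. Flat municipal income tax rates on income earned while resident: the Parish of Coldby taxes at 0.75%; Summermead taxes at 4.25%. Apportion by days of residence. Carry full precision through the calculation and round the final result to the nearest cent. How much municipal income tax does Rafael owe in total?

The Parish of Coldby, 1 Jan – 11 Jul 2001: 192 days → $138,000 × 0.75% × 192/365 = $544.4384
Summermead, 12 Jul – 31 Dec 2001: 173 days → $138,000 × 4.25% × 173/365 = $2,779.8493
Total = $3,324.2877

$3,324.29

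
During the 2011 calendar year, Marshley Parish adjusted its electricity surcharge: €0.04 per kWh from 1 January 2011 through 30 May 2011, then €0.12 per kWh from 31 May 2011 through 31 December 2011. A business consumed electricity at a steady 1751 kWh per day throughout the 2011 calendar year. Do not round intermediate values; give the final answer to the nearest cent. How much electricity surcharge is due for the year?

€55,681.80

1 January – 30 May 2011: 150 days × 1751 kWh/day = 262,650 kWh at €0.04/kWh → €10,506.00
31 May – 31 December 2011: 215 days × 1751 kWh/day = 376,465 kWh at €0.12/kWh → €45,175.80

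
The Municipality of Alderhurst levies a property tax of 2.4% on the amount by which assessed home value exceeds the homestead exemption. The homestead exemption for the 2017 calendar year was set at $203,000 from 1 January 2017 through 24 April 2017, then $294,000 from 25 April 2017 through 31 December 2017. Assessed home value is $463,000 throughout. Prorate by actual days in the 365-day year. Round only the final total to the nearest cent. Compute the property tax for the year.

1 January – 24 April 2017: 114 days, exemption $203,000 → ($463,000 − $203,000) × 2.4% × 114/365 = $1,948.9315
25 April – 31 December 2017: 251 days, exemption $294,000 → ($463,000 − $294,000) × 2.4% × 251/365 = $2,789.1945
Total = $4,738.1260

$4,738.13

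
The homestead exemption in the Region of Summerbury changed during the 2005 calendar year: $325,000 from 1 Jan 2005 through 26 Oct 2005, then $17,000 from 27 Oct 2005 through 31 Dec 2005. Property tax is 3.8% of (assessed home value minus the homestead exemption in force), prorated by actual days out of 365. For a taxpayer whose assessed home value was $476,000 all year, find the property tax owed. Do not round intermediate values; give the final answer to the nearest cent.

1 Jan – 26 Oct 2005: 299 days, exemption $325,000 → ($476,000 − $325,000) × 3.8% × 299/365 = $4,700.4438
27 Oct – 31 Dec 2005: 66 days, exemption $17,000 → ($476,000 − $17,000) × 3.8% × 66/365 = $3,153.8959
Total = $7,854.3397

$7,854.34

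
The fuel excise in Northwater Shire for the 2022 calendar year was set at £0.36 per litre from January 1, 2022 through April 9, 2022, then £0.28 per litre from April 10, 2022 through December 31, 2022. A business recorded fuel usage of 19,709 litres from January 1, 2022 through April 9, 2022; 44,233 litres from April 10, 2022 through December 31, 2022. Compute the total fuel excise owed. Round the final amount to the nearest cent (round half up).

£19480.48

January 1 – April 9, 2022: 19,709 litres at £0.36/litre → £7095.24
April 10 – December 31, 2022: 44,233 litres at £0.28/litre → £12385.24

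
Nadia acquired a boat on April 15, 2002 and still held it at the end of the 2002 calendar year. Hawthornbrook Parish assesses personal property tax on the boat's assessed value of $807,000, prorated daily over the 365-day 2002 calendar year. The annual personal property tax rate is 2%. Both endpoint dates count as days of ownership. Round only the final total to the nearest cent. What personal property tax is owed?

$11,541.21

Days held (April 15 – December 31, 2002): 261 out of 365
Tax = $807,000 × 2% × 261/365 = $11,541.2055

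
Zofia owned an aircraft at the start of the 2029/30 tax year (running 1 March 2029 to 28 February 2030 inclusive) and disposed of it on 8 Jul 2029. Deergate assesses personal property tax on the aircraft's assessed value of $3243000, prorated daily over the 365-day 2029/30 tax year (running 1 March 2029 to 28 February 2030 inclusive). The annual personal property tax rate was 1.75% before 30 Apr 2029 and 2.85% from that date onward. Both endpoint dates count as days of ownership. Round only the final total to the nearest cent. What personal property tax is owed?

1 Mar – 29 Apr 2029: 60 days at 1.75% → $3243000 × 1.75% × 60/365 = $9329.1781
30 Apr – 8 Jul 2029: 70 days at 2.85% → $3243000 × 2.85% × 70/365 = $17725.4384
Total = $27054.6164

$27054.62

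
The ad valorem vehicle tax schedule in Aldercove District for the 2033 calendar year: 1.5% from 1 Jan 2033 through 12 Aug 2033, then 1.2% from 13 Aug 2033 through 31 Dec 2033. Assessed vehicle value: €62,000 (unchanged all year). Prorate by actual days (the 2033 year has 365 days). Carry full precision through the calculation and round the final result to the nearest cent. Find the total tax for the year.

€858.15

1 Jan – 12 Aug 2033: 224 days at 1.5% → €62,000 × 1.5% × 224/365 = €570.7397
13 Aug – 31 Dec 2033: 141 days at 1.2% → €62,000 × 1.2% × 141/365 = €287.4082
Total = €858.1479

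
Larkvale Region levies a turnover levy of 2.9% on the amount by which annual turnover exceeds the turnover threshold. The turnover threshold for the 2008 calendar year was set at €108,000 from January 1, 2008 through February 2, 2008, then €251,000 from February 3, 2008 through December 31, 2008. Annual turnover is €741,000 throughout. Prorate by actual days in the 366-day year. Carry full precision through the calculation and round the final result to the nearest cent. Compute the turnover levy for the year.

€14,583.91

January 1 – February 2, 2008: 33 days, exemption €108,000 → (€741,000 − €108,000) × 2.9% × 33/366 = €1,655.1393
February 3 – December 31, 2008: 333 days, exemption €251,000 → (€741,000 − €251,000) × 2.9% × 333/366 = €12,928.7705
Total = €14,583.9098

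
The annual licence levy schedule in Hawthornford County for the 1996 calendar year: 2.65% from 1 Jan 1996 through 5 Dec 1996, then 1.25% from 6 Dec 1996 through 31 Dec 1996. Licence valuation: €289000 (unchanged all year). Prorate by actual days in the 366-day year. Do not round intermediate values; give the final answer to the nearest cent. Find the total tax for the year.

1 Jan – 5 Dec 1996: 340 days at 2.65% → €289000 × 2.65% × 340/366 = €7114.4536
6 Dec – 31 Dec 1996: 26 days at 1.25% → €289000 × 1.25% × 26/366 = €256.6257
Total = €7371.0792

€7371.08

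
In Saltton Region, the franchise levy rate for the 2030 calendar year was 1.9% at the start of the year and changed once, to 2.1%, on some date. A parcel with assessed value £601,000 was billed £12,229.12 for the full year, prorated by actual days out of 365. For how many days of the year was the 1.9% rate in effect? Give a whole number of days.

Let d = days at the first rate; then 365 − d days at the second rate.
£601,000 × [1.9%·d + 2.1%·(365−d)] / 365 = £12,229.12
Solving gives d = 119, so the new rate took effect on 30 Apr 2030.

119 days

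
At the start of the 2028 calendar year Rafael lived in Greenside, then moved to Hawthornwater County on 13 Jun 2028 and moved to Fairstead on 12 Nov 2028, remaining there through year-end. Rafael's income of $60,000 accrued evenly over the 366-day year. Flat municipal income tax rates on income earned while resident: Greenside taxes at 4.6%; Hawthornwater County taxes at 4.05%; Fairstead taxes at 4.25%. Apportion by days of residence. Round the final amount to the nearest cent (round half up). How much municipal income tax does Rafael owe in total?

$2,594.26

Greenside, 1 Jan – 12 Jun 2028: 164 days → $60,000 × 4.6% × 164/366 = $1,236.7213
Hawthornwater County, 13 Jun – 11 Nov 2028: 152 days → $60,000 × 4.05% × 152/366 = $1,009.1803
Fairstead, 12 Nov – 31 Dec 2028: 50 days → $60,000 × 4.25% × 50/366 = $348.3607
Total = $2,594.2623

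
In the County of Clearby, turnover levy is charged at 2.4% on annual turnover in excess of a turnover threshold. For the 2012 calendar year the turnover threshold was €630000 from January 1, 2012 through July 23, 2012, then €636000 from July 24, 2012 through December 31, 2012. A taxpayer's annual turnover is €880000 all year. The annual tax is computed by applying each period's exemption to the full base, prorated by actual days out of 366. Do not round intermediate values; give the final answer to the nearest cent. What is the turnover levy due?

€5936.66

January 1 – July 23, 2012: 205 days, exemption €630000 → (€880000 − €630000) × 2.4% × 205/366 = €3360.6557
July 24 – December 31, 2012: 161 days, exemption €636000 → (€880000 − €636000) × 2.4% × 161/366 = €2576.0000
Total = €5936.6557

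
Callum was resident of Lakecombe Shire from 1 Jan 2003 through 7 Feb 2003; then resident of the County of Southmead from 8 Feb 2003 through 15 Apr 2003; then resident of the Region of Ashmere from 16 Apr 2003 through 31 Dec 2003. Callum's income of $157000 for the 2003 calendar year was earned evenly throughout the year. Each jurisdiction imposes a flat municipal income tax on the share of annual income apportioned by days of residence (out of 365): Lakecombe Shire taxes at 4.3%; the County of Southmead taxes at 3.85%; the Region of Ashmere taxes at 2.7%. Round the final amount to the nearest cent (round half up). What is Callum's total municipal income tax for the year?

Lakecombe Shire, 1 Jan – 7 Feb 2003: 38 days → $157000 × 4.3% × 38/365 = $702.8438
The County of Southmead, 8 Feb – 15 Apr 2003: 67 days → $157000 × 3.85% × 67/365 = $1109.5384
The Region of Ashmere, 16 Apr – 31 Dec 2003: 260 days → $157000 × 2.7% × 260/365 = $3019.5616
Total = $4831.9438

$4831.94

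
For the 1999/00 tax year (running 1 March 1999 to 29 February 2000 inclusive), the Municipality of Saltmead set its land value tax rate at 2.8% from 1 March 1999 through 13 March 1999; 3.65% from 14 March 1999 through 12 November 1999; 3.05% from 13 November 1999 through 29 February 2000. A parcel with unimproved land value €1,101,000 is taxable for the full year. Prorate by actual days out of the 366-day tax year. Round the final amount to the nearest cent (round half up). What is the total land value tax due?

€37,886.73

1 March – 13 March 1999: 13 days at 2.8% → €1,101,000 × 2.8% × 13/366 = €1,094.9836
14 March – 12 November 1999: 244 days at 3.65% → €1,101,000 × 3.65% × 244/366 = €26,791.0000
13 November 1999 – 29 February 2000: 109 days at 3.05% → €1,101,000 × 3.05% × 109/366 = €10,000.7500
Total = €37,886.7336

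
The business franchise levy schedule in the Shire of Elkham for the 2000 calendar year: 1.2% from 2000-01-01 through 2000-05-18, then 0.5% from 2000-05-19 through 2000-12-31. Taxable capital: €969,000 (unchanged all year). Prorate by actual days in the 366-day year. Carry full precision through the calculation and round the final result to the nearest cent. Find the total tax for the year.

2000-01-01 to 2000-05-18: 139 days at 1.2% → €969,000 × 1.2% × 139/366 = €4,416.0984
2000-05-19 to 2000-12-31: 227 days at 0.5% → €969,000 × 0.5% × 227/366 = €3,004.9590
Total = €7,421.0574

€7,421.06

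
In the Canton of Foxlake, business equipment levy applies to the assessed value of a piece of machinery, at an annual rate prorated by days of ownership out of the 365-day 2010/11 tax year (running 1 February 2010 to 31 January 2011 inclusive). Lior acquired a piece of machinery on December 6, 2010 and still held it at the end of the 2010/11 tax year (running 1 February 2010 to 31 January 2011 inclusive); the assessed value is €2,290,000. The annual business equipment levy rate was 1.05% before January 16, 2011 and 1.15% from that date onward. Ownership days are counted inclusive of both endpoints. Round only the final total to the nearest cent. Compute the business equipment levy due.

€3,855.36

December 6, 2010 – January 15, 2011: 41 days at 1.05% → €2,290,000 × 1.05% × 41/365 = €2,700.9452
January 16 – January 31, 2011: 16 days at 1.15% → €2,290,000 × 1.15% × 16/365 = €1,154.4110
Total = €3,855.3562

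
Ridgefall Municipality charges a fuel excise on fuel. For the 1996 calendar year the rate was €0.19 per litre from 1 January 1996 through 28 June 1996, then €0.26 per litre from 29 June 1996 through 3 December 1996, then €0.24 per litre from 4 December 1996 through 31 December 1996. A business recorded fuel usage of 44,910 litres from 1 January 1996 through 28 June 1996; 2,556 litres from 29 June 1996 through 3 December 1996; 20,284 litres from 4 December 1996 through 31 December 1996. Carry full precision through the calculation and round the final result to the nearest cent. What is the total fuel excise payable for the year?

€14,065.62

1 January – 28 June 1996: 44,910 litres at €0.19/litre → €8,532.90
29 June – 3 December 1996: 2,556 litres at €0.26/litre → €664.56
4 December – 31 December 1996: 20,284 litres at €0.24/litre → €4,868.16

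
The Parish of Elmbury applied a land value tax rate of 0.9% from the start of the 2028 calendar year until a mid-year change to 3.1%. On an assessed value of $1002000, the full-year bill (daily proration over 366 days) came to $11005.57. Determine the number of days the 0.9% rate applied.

333 days

Let d = days at the first rate; then 366 − d days at the second rate.
$1002000 × [0.9%·d + 3.1%·(366−d)] / 366 = $11005.57
Solving gives d = 333, so the new rate took effect on November 29, 2028.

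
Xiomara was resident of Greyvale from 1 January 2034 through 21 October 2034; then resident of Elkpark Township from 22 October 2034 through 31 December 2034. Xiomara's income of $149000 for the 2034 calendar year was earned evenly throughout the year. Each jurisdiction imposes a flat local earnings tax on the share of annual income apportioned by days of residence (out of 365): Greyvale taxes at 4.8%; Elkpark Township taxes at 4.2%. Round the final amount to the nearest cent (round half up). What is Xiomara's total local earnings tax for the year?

Greyvale, 1 January – 21 October 2034: 294 days → $149000 × 4.8% × 294/365 = $5760.7890
Elkpark Township, 22 October – 31 December 2034: 71 days → $149000 × 4.2% × 71/365 = $1217.3096
Total = $6978.0986

$6978.10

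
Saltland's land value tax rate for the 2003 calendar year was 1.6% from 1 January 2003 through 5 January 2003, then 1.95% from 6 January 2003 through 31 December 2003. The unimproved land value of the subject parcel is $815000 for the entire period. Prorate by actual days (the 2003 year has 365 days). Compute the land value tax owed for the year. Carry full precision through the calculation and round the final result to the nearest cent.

$15853.42

1 January – 5 January 2003: 5 days at 1.6% → $815000 × 1.6% × 5/365 = $178.6301
6 January – 31 December 2003: 360 days at 1.95% → $815000 × 1.95% × 360/365 = $15674.7945
Total = $15853.4247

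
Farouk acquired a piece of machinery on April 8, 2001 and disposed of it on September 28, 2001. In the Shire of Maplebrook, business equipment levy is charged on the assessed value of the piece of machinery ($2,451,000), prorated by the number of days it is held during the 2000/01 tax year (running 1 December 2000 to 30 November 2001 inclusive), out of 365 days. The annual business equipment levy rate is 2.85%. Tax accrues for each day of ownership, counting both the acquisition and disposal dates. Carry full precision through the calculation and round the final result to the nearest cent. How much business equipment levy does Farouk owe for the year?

Days held (April 8 – September 28, 2001): 174 out of 365
Tax = $2,451,000 × 2.85% × 174/365 = $33,300.0247

$33,300.02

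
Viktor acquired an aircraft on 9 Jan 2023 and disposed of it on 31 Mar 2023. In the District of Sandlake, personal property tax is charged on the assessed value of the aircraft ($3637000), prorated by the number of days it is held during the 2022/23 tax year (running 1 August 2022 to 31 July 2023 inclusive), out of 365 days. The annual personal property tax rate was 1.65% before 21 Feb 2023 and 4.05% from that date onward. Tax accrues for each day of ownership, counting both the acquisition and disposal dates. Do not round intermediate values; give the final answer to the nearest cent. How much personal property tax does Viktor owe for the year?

9 Jan – 20 Feb 2023: 43 days at 1.65% → $3637000 × 1.65% × 43/365 = $7069.7301
21 Feb – 31 Mar 2023: 39 days at 4.05% → $3637000 × 4.05% × 39/365 = $15738.7438
Total = $22808.4740

$22808.47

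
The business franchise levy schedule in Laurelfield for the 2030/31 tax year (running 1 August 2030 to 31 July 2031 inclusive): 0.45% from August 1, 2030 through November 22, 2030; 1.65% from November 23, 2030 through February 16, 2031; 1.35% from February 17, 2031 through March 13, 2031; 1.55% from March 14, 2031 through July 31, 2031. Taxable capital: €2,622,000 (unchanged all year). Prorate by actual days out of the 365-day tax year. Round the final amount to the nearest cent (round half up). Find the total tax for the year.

€31,891.42

August 1 – November 22, 2030: 114 days at 0.45% → €2,622,000 × 0.45% × 114/365 = €3,685.1671
November 23, 2030 – February 16, 2031: 86 days at 1.65% → €2,622,000 × 1.65% × 86/365 = €10,193.4740
February 17 – March 13, 2031: 25 days at 1.35% → €2,622,000 × 1.35% × 25/365 = €2,424.4521
March 14 – July 31, 2031: 140 days at 1.55% → €2,622,000 × 1.55% × 140/365 = €15,588.3288
Total = €31,891.4219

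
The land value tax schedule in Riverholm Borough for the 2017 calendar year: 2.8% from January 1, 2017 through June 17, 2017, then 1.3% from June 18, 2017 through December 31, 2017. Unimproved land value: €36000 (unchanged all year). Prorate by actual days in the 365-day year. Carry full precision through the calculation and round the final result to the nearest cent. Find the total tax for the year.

January 1 – June 17, 2017: 168 days at 2.8% → €36000 × 2.8% × 168/365 = €463.9562
June 18 – December 31, 2017: 197 days at 1.3% → €36000 × 1.3% × 197/365 = €252.5918
Total = €716.5479

€716.55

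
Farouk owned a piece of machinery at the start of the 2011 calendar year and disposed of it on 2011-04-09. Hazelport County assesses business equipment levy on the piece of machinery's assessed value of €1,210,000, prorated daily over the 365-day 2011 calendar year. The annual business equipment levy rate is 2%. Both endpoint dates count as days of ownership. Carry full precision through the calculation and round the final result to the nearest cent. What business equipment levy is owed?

€6,563.84

Days held (2011-01-01 to 2011-04-09): 99 out of 365
Tax = €1,210,000 × 2% × 99/365 = €6,563.8356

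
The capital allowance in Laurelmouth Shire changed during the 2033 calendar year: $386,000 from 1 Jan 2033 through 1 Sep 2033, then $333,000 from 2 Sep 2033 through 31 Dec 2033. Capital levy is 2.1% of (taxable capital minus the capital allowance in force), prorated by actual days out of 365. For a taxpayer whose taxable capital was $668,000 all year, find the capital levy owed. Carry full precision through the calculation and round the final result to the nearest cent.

$6,290.97

1 Jan – 1 Sep 2033: 244 days, exemption $386,000 → ($668,000 − $386,000) × 2.1% × 244/365 = $3,958.8164
2 Sep – 31 Dec 2033: 121 days, exemption $333,000 → ($668,000 − $333,000) × 2.1% × 121/365 = $2,332.1507
Total = $6,290.9671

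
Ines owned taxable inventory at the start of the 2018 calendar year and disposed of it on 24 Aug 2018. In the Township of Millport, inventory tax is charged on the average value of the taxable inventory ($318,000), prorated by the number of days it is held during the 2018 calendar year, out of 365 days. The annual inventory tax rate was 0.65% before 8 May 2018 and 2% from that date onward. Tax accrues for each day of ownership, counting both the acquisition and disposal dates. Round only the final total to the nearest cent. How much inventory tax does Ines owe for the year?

1 Jan – 7 May 2018: 127 days at 0.65% → $318,000 × 0.65% × 127/365 = $719.2027
8 May – 24 Aug 2018: 109 days at 2% → $318,000 × 2% × 109/365 = $1,899.2877
Total = $2,618.4904

$2,618.49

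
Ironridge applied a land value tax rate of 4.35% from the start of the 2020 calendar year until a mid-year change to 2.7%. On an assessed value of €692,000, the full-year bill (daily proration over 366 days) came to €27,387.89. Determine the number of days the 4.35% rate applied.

Let d = days at the first rate; then 366 − d days at the second rate.
€692,000 × [4.35%·d + 2.7%·(366−d)] / 366 = €27,387.89
Solving gives d = 279, so the new rate took effect on October 6, 2020.

279 days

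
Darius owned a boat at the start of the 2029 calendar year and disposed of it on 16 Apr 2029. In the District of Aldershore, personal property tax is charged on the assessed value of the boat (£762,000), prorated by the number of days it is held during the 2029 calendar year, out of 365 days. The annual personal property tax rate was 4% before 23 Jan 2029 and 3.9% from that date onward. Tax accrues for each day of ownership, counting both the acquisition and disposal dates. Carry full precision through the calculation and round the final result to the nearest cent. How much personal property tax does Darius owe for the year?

£8,676.36

1 Jan – 22 Jan 2029: 22 days at 4% → £762,000 × 4% × 22/365 = £1,837.1507
23 Jan – 16 Apr 2029: 84 days at 3.9% → £762,000 × 3.9% × 84/365 = £6,839.2110
Total = £8,676.3616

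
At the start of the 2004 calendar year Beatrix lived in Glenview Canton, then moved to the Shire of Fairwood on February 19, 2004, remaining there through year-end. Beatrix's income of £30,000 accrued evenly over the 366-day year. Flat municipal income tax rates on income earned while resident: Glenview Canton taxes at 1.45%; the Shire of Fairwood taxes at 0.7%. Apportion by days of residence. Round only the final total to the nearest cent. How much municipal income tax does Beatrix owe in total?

Glenview Canton, January 1 – February 18, 2004: 49 days → £30,000 × 1.45% × 49/366 = £58.2377
The Shire of Fairwood, February 19 – December 31, 2004: 317 days → £30,000 × 0.7% × 317/366 = £181.8852
Total = £240.1230

£240.12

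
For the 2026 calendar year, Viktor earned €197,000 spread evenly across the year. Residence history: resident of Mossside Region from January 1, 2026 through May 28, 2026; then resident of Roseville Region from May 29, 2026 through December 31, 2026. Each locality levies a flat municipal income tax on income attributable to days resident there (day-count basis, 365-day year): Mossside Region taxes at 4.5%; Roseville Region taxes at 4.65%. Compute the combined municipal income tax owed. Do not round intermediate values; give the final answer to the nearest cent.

€9,040.68

Mossside Region, January 1 – May 28, 2026: 148 days → €197,000 × 4.5% × 148/365 = €3,594.5753
Roseville Region, May 29 – December 31, 2026: 217 days → €197,000 × 4.65% × 217/365 = €5,446.1055
Total = €9,040.6808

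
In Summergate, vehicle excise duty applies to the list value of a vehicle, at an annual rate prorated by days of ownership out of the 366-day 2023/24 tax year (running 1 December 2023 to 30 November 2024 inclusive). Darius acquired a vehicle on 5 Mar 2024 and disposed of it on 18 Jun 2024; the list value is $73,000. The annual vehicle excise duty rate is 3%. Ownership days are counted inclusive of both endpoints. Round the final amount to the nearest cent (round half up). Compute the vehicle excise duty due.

Days held (5 Mar – 18 Jun 2024): 106 out of 366
Tax = $73,000 × 3% × 106/366 = $634.2623

$634.26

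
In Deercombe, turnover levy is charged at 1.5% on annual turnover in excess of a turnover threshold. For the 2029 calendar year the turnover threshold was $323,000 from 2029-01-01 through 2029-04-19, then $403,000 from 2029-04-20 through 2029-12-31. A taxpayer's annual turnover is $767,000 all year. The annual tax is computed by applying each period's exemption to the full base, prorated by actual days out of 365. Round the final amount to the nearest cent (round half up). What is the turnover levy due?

2029-01-01 to 2029-04-19: 109 days, exemption $323,000 → ($767,000 − $323,000) × 1.5% × 109/365 = $1,988.8767
2029-04-20 to 2029-12-31: 256 days, exemption $403,000 → ($767,000 − $403,000) × 1.5% × 256/365 = $3,829.4795
Total = $5,818.3562

$5,818.36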